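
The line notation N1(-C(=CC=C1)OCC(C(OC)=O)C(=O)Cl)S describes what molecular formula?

Heavy atoms from the SMILES: 9 C, 1 Cl, 1 N, 4 O, 1 S.
Implicit hydrogens by atom environment:
  4 × O: no H
  3 × C (aromatic): 1 H each → 3
  2 × C: no H
  1 × C: 3 H
  1 × C: 2 H
  1 × C: 1 H
  1 × C (aromatic): no H
  1 × Cl: no H
  1 × N (aromatic): no H
  1 × S: 1 H
  Total hydrogens = 10.
Molecular formula: C9H10ClNO4S

C9H10ClNO4S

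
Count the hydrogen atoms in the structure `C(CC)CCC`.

14

Hydrogens are implicit in SMILES; fill each atom to its normal valence:
  4 × C: 2 H each → 8
  2 × C: 3 H each → 6
  Total hydrogens = 14.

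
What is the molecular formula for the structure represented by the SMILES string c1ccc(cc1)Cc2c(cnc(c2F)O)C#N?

C13H9FN2O

Heavy atoms from the SMILES: 13 C, 1 F, 2 N, 1 O.
Implicit hydrogens by atom environment:
  6 × C (aromatic): 1 H each → 6
  5 × C (aromatic): no H
  1 × C: 2 H
  1 × C: no H
  1 × F: no H
  1 × N (aromatic): no H
  1 × N: no H
  1 × O: 1 H
  Total hydrogens = 9.
Molecular formula: C13H9FN2O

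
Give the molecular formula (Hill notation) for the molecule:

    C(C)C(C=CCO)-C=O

C7H12O2

Heavy atoms from the SMILES: 7 C, 2 O.
Implicit hydrogens by atom environment:
  4 × C: 1 H each → 4
  2 × C: 2 H each → 4
  1 × C: 3 H
  1 × O: 1 H
  1 × O: no H
  Total hydrogens = 12.
Molecular formula: C7H12O2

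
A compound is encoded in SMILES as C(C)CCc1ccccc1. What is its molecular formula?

Heavy atoms from the SMILES: 10 C.
Implicit hydrogens by atom environment:
  5 × C (aromatic): 1 H each → 5
  3 × C: 2 H each → 6
  1 × C: 3 H
  1 × C (aromatic): no H
  Total hydrogens = 14.
Molecular formula: C10H14

C10H14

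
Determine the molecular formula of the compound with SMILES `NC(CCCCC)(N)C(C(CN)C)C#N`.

C11H24N4

Heavy atoms from the SMILES: 11 C, 4 N.
Implicit hydrogens by atom environment:
  5 × C: 2 H each → 10
  3 × N: 2 H each → 6
  2 × C: 3 H each → 6
  2 × C: 1 H each → 2
  2 × C: no H
  1 × N: no H
  Total hydrogens = 24.
Molecular formula: C11H24N4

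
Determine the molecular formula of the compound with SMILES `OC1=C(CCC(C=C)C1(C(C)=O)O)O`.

Heavy atoms from the SMILES: 10 C, 4 O.
Implicit hydrogens by atom environment:
  4 × C: no H
  3 × C: 2 H each → 6
  3 × O: 1 H each → 3
  2 × C: 1 H each → 2
  1 × C: 3 H
  1 × O: no H
  Total hydrogens = 14.
Molecular formula: C10H14O4

C10H14O4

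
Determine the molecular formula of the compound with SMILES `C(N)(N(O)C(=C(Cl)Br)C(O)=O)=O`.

Heavy atoms from the SMILES: 1 Br, 4 C, 1 Cl, 2 N, 4 O.
Implicit hydrogens by atom environment:
  4 × C: no H
  2 × O: 1 H each → 2
  2 × O: no H
  1 × Br: no H
  1 × Cl: no H
  1 × N: 2 H
  1 × N: no H
  Total hydrogens = 4.
Molecular formula: C4H4BrClN2O4

C4H4BrClN2O4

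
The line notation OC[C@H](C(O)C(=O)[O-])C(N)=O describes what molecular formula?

C5H8NO5-

Heavy atoms from the SMILES: 5 C, 1 N, 5 O.
Implicit hydrogens by atom environment:
  2 × C: 1 H each → 2
  2 × C: no H
  2 × O: 1 H each → 2
  2 × O: no H
  1 × C: 2 H
  1 × N: 2 H
  1 × O (charge -1): no H
  Total hydrogens = 8.
Net charge -1.
Molecular formula: C5H8NO5-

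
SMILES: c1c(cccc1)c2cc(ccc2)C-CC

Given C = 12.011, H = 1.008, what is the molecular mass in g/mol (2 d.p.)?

Molecular formula: C15H16.
M = 15×12.011 + 16×1.008 = 196.29 g/mol.

196.29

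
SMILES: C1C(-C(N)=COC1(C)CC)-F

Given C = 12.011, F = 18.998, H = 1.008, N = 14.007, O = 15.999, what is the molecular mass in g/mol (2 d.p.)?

Molecular formula: C8H14FNO.
M = 8×12.011 + 1×18.998 + 14×1.008 + 1×14.007 + 1×15.999 = 159.20 g/mol.

159.20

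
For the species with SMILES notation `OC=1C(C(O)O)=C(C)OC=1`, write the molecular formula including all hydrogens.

Heavy atoms from the SMILES: 6 C, 4 O.
Implicit hydrogens by atom environment:
  3 × C (aromatic): no H
  3 × O: 1 H each → 3
  1 × C: 3 H
  1 × C (aromatic): 1 H
  1 × C: 1 H
  1 × O (aromatic): no H
  Total hydrogens = 8.
Molecular formula: C6H8O4

C6H8O4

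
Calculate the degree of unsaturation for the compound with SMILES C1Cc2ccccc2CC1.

5

Molecular formula from the SMILES: C10H12.
DoU = (2C + 2 + N − H − X)/2 = (2·10 + 2 + 0 − 12 − 0)/2 = 10/2 = 5.
(Structurally: 2 ring(s) + 3 π bond(s) = 5.)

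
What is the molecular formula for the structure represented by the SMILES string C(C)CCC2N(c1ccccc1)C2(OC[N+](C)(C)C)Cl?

C16H26ClN2O+

Heavy atoms from the SMILES: 16 C, 1 Cl, 2 N, 1 O.
Implicit hydrogens by atom environment:
  5 × C (aromatic): 1 H each → 5
  4 × C: 3 H each → 12
  4 × C: 2 H each → 8
  1 × C: 1 H
  1 × C: no H
  1 × C (aromatic): no H
  1 × Cl: no H
  1 × N: no H
  1 × N (charge +1): no H
  1 × O: no H
  Total hydrogens = 26.
Net charge +1.
Molecular formula: C16H26ClN2O+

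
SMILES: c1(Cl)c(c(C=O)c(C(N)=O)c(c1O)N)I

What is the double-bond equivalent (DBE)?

Molecular formula from the SMILES: C8H6ClIN2O3.
DoU = (2C + 2 + N − H − X)/2 = (2·8 + 2 + 2 − 6 − 2)/2 = 12/2 = 6.
(Structurally: 1 ring(s) + 5 π bond(s) = 6.)

6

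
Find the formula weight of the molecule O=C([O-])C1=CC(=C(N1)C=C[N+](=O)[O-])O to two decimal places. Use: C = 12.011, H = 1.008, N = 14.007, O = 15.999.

Molecular formula: C7H5N2O5-.
M = 7×12.011 + 5×1.008 + 2×14.007 + 5×15.999 = 197.13 g/mol.

197.13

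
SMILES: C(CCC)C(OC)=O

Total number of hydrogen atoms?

Hydrogens are implicit in SMILES; fill each atom to its normal valence:
  3 × C: 2 H each → 6
  2 × C: 3 H each → 6
  2 × O: no H
  1 × C: no H
  Total hydrogens = 12.

12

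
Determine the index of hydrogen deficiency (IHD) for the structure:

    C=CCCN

Molecular formula from the SMILES: C4H9N.
DoU = (2C + 2 + N − H − X)/2 = (2·4 + 2 + 1 − 9 − 0)/2 = 2/2 = 1.
(Structurally: 0 ring(s) + 1 π bond(s) = 1.)

1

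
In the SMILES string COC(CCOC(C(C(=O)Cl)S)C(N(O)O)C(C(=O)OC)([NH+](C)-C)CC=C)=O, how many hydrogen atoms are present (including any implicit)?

28

Hydrogens are implicit in SMILES; fill each atom to its normal valence:
  6 × O: no H
  4 × C: 3 H each → 12
  4 × C: 2 H each → 8
  4 × C: 1 H each → 4
  4 × C: no H
  2 × O: 1 H each → 2
  1 × Cl: no H
  1 × N (charge +1): 1 H
  1 × N: no H
  1 × S: 1 H
  Total hydrogens = 28.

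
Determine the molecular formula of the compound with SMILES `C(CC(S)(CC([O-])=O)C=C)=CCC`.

C10H15O2S-

Heavy atoms from the SMILES: 10 C, 2 O, 1 S.
Implicit hydrogens by atom environment:
  4 × C: 2 H each → 8
  3 × C: 1 H each → 3
  2 × C: no H
  1 × C: 3 H
  1 × O: no H
  1 × O (charge -1): no H
  1 × S: 1 H
  Total hydrogens = 15.
Net charge -1.
Molecular formula: C10H15O2S-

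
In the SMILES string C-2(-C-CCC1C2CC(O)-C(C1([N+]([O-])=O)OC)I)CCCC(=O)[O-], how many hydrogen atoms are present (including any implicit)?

23

Hydrogens are implicit in SMILES; fill each atom to its normal valence:
  7 × C: 2 H each → 14
  5 × C: 1 H each → 5
  3 × O: no H
  2 × C: no H
  2 × O (charge -1): no H
  1 × C: 3 H
  1 × I: no H
  1 × N (charge +1): no H
  1 × O: 1 H
  Total hydrogens = 23.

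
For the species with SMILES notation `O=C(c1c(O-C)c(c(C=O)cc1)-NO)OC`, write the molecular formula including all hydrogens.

Heavy atoms from the SMILES: 10 C, 1 N, 5 O.
Implicit hydrogens by atom environment:
  4 × C (aromatic): no H
  4 × O: no H
  2 × C: 3 H each → 6
  2 × C (aromatic): 1 H each → 2
  1 × C: 1 H
  1 × C: no H
  1 × N: 1 H
  1 × O: 1 H
  Total hydrogens = 11.
Molecular formula: C10H11NO5

C10H11NO5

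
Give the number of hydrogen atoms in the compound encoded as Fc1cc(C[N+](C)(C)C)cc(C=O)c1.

Hydrogens are implicit in SMILES; fill each atom to its normal valence:
  3 × C: 3 H each → 9
  3 × C (aromatic): 1 H each → 3
  3 × C (aromatic): no H
  1 × C: 2 H
  1 × C: 1 H
  1 × F: no H
  1 × N (charge +1): no H
  1 × O: no H
  Total hydrogens = 15.

15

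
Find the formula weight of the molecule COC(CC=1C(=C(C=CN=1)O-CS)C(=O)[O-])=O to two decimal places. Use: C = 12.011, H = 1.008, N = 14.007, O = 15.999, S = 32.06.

256.25

Molecular formula: C10H10NO5S-.
M = 10×12.011 + 10×1.008 + 1×14.007 + 5×15.999 + 1×32.06 = 256.25 g/mol.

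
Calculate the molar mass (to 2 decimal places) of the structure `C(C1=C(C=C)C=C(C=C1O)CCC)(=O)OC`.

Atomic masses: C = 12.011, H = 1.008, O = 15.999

220.27

Molecular formula: C13H16O3.
M = 13×12.011 + 16×1.008 + 3×15.999 = 220.27 g/mol.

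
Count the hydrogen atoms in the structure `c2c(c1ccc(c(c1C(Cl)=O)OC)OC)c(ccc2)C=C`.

Hydrogens are implicit in SMILES; fill each atom to its normal valence:
  6 × C (aromatic): 1 H each → 6
  6 × C (aromatic): no H
  3 × O: no H
  2 × C: 3 H each → 6
  1 × C: 2 H
  1 × C: 1 H
  1 × C: no H
  1 × Cl: no H
  Total hydrogens = 15.

15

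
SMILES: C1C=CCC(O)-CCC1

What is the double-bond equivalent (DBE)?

Molecular formula from the SMILES: C8H14O.
DoU = (2C + 2 + N − H − X)/2 = (2·8 + 2 + 0 − 14 − 0)/2 = 4/2 = 2.
(Structurally: 1 ring(s) + 1 π bond(s) = 2.)

2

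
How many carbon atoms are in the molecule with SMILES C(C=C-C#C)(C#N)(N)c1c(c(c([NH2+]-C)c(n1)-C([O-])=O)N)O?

13

The symbol for carbon appears 13 times in the SMILES. Lowercase c denotes aromatic carbon and counts toward C.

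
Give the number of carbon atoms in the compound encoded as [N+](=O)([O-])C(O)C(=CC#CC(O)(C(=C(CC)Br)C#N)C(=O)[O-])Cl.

12

The symbol for carbon appears 12 times in the SMILES. (Cl is a single chlorine, not C + l.)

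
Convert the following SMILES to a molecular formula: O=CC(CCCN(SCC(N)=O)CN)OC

Heavy atoms from the SMILES: 9 C, 3 N, 3 O, 1 S.
Implicit hydrogens by atom environment:
  5 × C: 2 H each → 10
  3 × O: no H
  2 × C: 1 H each → 2
  2 × N: 2 H each → 4
  1 × C: 3 H
  1 × C: no H
  1 × N: no H
  1 × S: no H
  Total hydrogens = 19.
Molecular formula: C9H19N3O3S

C9H19N3O3S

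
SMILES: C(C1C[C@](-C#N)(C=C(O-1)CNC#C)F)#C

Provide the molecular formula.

C11H9FN2O

Heavy atoms from the SMILES: 11 C, 1 F, 2 N, 1 O.
Implicit hydrogens by atom environment:
  5 × C: no H
  4 × C: 1 H each → 4
  2 × C: 2 H each → 4
  1 × F: no H
  1 × N: 1 H
  1 × N: no H
  1 × O: no H
  Total hydrogens = 9.
Molecular formula: C11H9FN2O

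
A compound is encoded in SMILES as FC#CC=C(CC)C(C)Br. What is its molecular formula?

C8H10BrF

Heavy atoms from the SMILES: 1 Br, 8 C, 1 F.
Implicit hydrogens by atom environment:
  3 × C: no H
  2 × C: 3 H each → 6
  2 × C: 1 H each → 2
  1 × Br: no H
  1 × C: 2 H
  1 × F: no H
  Total hydrogens = 10.
Molecular formula: C8H10BrF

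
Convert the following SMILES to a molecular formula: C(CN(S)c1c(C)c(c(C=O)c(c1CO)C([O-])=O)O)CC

Heavy atoms from the SMILES: 14 C, 1 N, 5 O, 1 S.
Implicit hydrogens by atom environment:
  6 × C (aromatic): no H
  4 × C: 2 H each → 8
  2 × C: 3 H each → 6
  2 × O: 1 H each → 2
  2 × O: no H
  1 × C: 1 H
  1 × C: no H
  1 × N: no H
  1 × O (charge -1): no H
  1 × S: 1 H
  Total hydrogens = 18.
Net charge -1.
Molecular formula: C14H18NO5S-

C14H18NO5S-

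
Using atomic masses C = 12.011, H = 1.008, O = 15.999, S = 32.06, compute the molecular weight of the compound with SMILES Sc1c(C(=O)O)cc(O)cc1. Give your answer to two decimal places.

Molecular formula: C7H6O3S.
M = 7×12.011 + 6×1.008 + 3×15.999 + 1×32.06 = 170.18 g/mol.

170.18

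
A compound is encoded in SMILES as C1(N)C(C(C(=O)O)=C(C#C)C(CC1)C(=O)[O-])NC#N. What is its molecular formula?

Heavy atoms from the SMILES: 12 C, 3 N, 4 O.
Implicit hydrogens by atom environment:
  6 × C: no H
  4 × C: 1 H each → 4
  2 × C: 2 H each → 4
  2 × O: no H
  1 × N: 2 H
  1 × N: 1 H
  1 × N: no H
  1 × O: 1 H
  1 × O (charge -1): no H
  Total hydrogens = 12.
Net charge -1.
Molecular formula: C12H12N3O4-

C12H12N3O4-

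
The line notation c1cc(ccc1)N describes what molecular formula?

C6H7N

Heavy atoms from the SMILES: 6 C, 1 N.
Implicit hydrogens by atom environment:
  5 × C (aromatic): 1 H each → 5
  1 × C (aromatic): no H
  1 × N: 2 H
  Total hydrogens = 7.
Molecular formula: C6H7N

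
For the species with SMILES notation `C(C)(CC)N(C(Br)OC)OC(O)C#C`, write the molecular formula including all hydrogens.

Heavy atoms from the SMILES: 1 Br, 9 C, 1 N, 3 O.
Implicit hydrogens by atom environment:
  4 × C: 1 H each → 4
  3 × C: 3 H each → 9
  2 × O: no H
  1 × Br: no H
  1 × C: 2 H
  1 × C: no H
  1 × N: no H
  1 × O: 1 H
  Total hydrogens = 16.
Molecular formula: C9H16BrNO3

C9H16BrNO3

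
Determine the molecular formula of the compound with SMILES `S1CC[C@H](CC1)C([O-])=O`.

C6H9O2S-

Heavy atoms from the SMILES: 6 C, 2 O, 1 S.
Implicit hydrogens by atom environment:
  4 × C: 2 H each → 8
  1 × C: 1 H
  1 × C: no H
  1 × O: no H
  1 × O (charge -1): no H
  1 × S: no H
  Total hydrogens = 9.
Net charge -1.
Molecular formula: C6H9O2S-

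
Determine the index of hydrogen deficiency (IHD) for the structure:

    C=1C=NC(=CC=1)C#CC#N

Molecular formula from the SMILES: C8H4N2.
DoU = (2C + 2 + N − H − X)/2 = (2·8 + 2 + 2 − 4 − 0)/2 = 16/2 = 8.
(Structurally: 1 ring(s) + 7 π bond(s) = 8.)

8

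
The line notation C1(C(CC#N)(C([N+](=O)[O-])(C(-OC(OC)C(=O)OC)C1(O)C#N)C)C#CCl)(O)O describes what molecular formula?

Heavy atoms from the SMILES: 15 C, 1 Cl, 3 N, 9 O.
Implicit hydrogens by atom environment:
  9 × C: no H
  5 × O: no H
  3 × C: 3 H each → 9
  3 × O: 1 H each → 3
  2 × C: 1 H each → 2
  2 × N: no H
  1 × C: 2 H
  1 × Cl: no H
  1 × N (charge +1): no H
  1 × O (charge -1): no H
  Total hydrogens = 16.
Molecular formula: C15H16ClN3O9

C15H16ClN3O9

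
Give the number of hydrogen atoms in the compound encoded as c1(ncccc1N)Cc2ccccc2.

Hydrogens are implicit in SMILES; fill each atom to its normal valence:
  8 × C (aromatic): 1 H each → 8
  3 × C (aromatic): no H
  1 × C: 2 H
  1 × N: 2 H
  1 × N (aromatic): no H
  Total hydrogens = 12.

12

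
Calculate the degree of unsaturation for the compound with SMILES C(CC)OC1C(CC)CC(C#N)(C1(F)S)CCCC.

3

Molecular formula from the SMILES: C15H26FNOS.
DoU = (2C + 2 + N − H − X)/2 = (2·15 + 2 + 1 − 26 − 1)/2 = 6/2 = 3.
(Structurally: 1 ring(s) + 2 π bond(s) = 3.)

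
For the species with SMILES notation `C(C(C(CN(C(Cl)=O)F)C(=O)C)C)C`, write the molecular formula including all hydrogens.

C9H15ClFNO2

Heavy atoms from the SMILES: 9 C, 1 Cl, 1 F, 1 N, 2 O.
Implicit hydrogens by atom environment:
  3 × C: 3 H each → 9
  2 × C: 2 H each → 4
  2 × C: 1 H each → 2
  2 × C: no H
  2 × O: no H
  1 × Cl: no H
  1 × F: no H
  1 × N: no H
  Total hydrogens = 15.
Molecular formula: C9H15ClFNO2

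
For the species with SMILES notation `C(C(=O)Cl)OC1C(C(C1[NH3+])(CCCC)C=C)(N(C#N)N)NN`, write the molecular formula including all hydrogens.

C13H24ClN6O2+

Heavy atoms from the SMILES: 13 C, 1 Cl, 6 N, 2 O.
Implicit hydrogens by atom environment:
  5 × C: 2 H each → 10
  4 × C: no H
  3 × C: 1 H each → 3
  2 × N: 2 H each → 4
  2 × N: no H
  2 × O: no H
  1 × C: 3 H
  1 × Cl: no H
  1 × N (charge +1): 3 H
  1 × N: 1 H
  Total hydrogens = 24.
Net charge +1.
Molecular formula: C13H24ClN6O2+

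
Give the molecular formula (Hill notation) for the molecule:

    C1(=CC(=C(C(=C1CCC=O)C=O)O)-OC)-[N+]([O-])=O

Heavy atoms from the SMILES: 11 C, 1 N, 6 O.
Implicit hydrogens by atom environment:
  5 × C (aromatic): no H
  4 × O: no H
  2 × C: 2 H each → 4
  2 × C: 1 H each → 2
  1 × C: 3 H
  1 × C (aromatic): 1 H
  1 × N (charge +1): no H
  1 × O: 1 H
  1 × O (charge -1): no H
  Total hydrogens = 11.
Molecular formula: C11H11NO6

C11H11NO6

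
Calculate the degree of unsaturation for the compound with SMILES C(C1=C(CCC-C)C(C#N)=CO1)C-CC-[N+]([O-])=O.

Molecular formula from the SMILES: C13H18N2O3.
DoU = (2C + 2 + N − H − X)/2 = (2·13 + 2 + 2 − 18 − 0)/2 = 12/2 = 6.
(Structurally: 1 ring(s) + 5 π bond(s) = 6.)

6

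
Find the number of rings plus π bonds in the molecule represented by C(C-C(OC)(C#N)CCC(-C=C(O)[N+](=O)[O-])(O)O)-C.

4

Molecular formula from the SMILES: C11H18N2O6.
DoU = (2C + 2 + N − H − X)/2 = (2·11 + 2 + 2 − 18 − 0)/2 = 8/2 = 4.
(Structurally: 0 ring(s) + 4 π bond(s) = 4.)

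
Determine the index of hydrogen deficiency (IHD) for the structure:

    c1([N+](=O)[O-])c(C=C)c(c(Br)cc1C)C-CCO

6

Molecular formula from the SMILES: C12H14BrNO3.
DoU = (2C + 2 + N − H − X)/2 = (2·12 + 2 + 1 − 14 − 1)/2 = 12/2 = 6.
(Structurally: 1 ring(s) + 5 π bond(s) = 6.)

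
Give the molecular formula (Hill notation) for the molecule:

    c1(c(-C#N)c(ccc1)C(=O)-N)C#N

Heavy atoms from the SMILES: 9 C, 3 N, 1 O.
Implicit hydrogens by atom environment:
  3 × C (aromatic): 1 H each → 3
  3 × C (aromatic): no H
  3 × C: no H
  2 × N: no H
  1 × N: 2 H
  1 × O: no H
  Total hydrogens = 5.
Molecular formula: C9H5N3O

C9H5N3O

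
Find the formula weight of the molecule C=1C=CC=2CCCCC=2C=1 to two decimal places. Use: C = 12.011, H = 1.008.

132.21

Molecular formula: C10H12.
M = 10×12.011 + 12×1.008 = 132.21 g/mol.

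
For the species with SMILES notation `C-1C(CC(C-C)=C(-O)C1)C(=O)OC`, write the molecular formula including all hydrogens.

C10H16O3

Heavy atoms from the SMILES: 10 C, 3 O.
Implicit hydrogens by atom environment:
  4 × C: 2 H each → 8
  3 × C: no H
  2 × C: 3 H each → 6
  2 × O: no H
  1 × C: 1 H
  1 × O: 1 H
  Total hydrogens = 16.
Molecular formula: C10H16O3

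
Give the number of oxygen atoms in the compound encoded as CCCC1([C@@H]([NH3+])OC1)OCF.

The symbol for oxygen appears 2 times in the SMILES.

2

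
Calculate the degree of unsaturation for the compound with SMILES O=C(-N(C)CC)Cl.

Molecular formula from the SMILES: C4H8ClNO.
DoU = (2C + 2 + N − H − X)/2 = (2·4 + 2 + 1 − 8 − 1)/2 = 2/2 = 1.
(Structurally: 0 ring(s) + 1 π bond(s) = 1.)

1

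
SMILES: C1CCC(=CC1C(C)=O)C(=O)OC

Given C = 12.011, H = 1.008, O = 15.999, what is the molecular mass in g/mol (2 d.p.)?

Molecular formula: C10H14O3.
M = 10×12.011 + 14×1.008 + 3×15.999 = 182.22 g/mol.

182.22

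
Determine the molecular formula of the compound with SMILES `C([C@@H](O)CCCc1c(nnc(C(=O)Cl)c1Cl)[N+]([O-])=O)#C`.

Heavy atoms from the SMILES: 11 C, 2 Cl, 3 N, 4 O.
Implicit hydrogens by atom environment:
  4 × C (aromatic): no H
  3 × C: 2 H each → 6
  2 × C: 1 H each → 2
  2 × C: no H
  2 × Cl: no H
  2 × N (aromatic): no H
  2 × O: no H
  1 × N (charge +1): no H
  1 × O: 1 H
  1 × O (charge -1): no H
  Total hydrogens = 9.
Molecular formula: C11H9Cl2N3O4

C11H9Cl2N3O4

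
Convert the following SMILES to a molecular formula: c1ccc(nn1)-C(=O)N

C5H5N3O

Heavy atoms from the SMILES: 5 C, 3 N, 1 O.
Implicit hydrogens by atom environment:
  3 × C (aromatic): 1 H each → 3
  2 × N (aromatic): no H
  1 × C (aromatic): no H
  1 × C: no H
  1 × N: 2 H
  1 × O: no H
  Total hydrogens = 5.
Molecular formula: C5H5N3O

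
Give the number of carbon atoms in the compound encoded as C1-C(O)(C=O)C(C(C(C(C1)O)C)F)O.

The symbol for carbon appears 9 times in the SMILES.

9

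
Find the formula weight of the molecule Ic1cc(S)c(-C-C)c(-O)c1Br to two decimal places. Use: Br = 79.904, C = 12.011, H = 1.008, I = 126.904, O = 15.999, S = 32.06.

Molecular formula: C8H8BrIOS.
M = 1×79.904 + 8×12.011 + 8×1.008 + 1×126.904 + 1×15.999 + 1×32.06 = 359.02 g/mol.

359.02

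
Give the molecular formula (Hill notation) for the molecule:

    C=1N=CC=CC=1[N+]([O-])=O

Heavy atoms from the SMILES: 5 C, 2 N, 2 O.
Implicit hydrogens by atom environment:
  4 × C (aromatic): 1 H each → 4
  1 × C (aromatic): no H
  1 × N (aromatic): no H
  1 × N (charge +1): no H
  1 × O: no H
  1 × O (charge -1): no H
  Total hydrogens = 4.
Molecular formula: C5H4N2O2

C5H4N2O2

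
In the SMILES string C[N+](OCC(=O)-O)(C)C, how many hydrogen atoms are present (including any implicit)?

12

Hydrogens are implicit in SMILES; fill each atom to its normal valence:
  3 × C: 3 H each → 9
  2 × O: no H
  1 × C: 2 H
  1 × C: no H
  1 × N (charge +1): no H
  1 × O: 1 H
  Total hydrogens = 12.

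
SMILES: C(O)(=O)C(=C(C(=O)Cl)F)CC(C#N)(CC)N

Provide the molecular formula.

Heavy atoms from the SMILES: 9 C, 1 Cl, 1 F, 2 N, 3 O.
Implicit hydrogens by atom environment:
  6 × C: no H
  2 × C: 2 H each → 4
  2 × O: no H
  1 × C: 3 H
  1 × Cl: no H
  1 × F: no H
  1 × N: 2 H
  1 × N: no H
  1 × O: 1 H
  Total hydrogens = 10.
Molecular formula: C9H10ClFN2O3

C9H10ClFN2O3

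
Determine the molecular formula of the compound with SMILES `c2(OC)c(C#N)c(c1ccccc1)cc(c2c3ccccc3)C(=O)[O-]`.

Heavy atoms from the SMILES: 21 C, 1 N, 3 O.
Implicit hydrogens by atom environment:
  11 × C (aromatic): 1 H each → 11
  7 × C (aromatic): no H
  2 × C: no H
  2 × O: no H
  1 × C: 3 H
  1 × N: no H
  1 × O (charge -1): no H
  Total hydrogens = 14.
Net charge -1.
Molecular formula: C21H14NO3-

C21H14NO3-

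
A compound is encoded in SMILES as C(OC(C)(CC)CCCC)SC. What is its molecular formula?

Heavy atoms from the SMILES: 10 C, 1 O, 1 S.
Implicit hydrogens by atom environment:
  5 × C: 2 H each → 10
  4 × C: 3 H each → 12
  1 × C: no H
  1 × O: no H
  1 × S: no H
  Total hydrogens = 22.
Molecular formula: C10H22OS

C10H22OS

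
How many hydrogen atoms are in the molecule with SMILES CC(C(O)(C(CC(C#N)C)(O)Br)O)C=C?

16

Hydrogens are implicit in SMILES; fill each atom to its normal valence:
  3 × C: 1 H each → 3
  3 × C: no H
  3 × O: 1 H each → 3
  2 × C: 3 H each → 6
  2 × C: 2 H each → 4
  1 × Br: no H
  1 × N: no H
  Total hydrogens = 16.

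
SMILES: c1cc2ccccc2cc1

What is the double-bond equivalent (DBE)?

Molecular formula from the SMILES: C10H8.
DoU = (2C + 2 + N − H − X)/2 = (2·10 + 2 + 0 − 8 − 0)/2 = 14/2 = 7.
(Structurally: 2 ring(s) + 5 π bond(s) = 7.)

7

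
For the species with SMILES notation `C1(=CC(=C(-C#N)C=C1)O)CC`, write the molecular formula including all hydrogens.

C9H9NO

Heavy atoms from the SMILES: 9 C, 1 N, 1 O.
Implicit hydrogens by atom environment:
  3 × C (aromatic): 1 H each → 3
  3 × C (aromatic): no H
  1 × C: 3 H
  1 × C: 2 H
  1 × C: no H
  1 × N: no H
  1 × O: 1 H
  Total hydrogens = 9.
Molecular formula: C9H9NO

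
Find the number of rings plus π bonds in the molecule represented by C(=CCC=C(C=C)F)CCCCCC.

3

Molecular formula from the SMILES: C13H21F.
DoU = (2C + 2 + N − H − X)/2 = (2·13 + 2 + 0 − 21 − 1)/2 = 6/2 = 3.
(Structurally: 0 ring(s) + 3 π bond(s) = 3.)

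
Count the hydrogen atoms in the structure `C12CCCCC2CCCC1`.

Hydrogens are implicit in SMILES; fill each atom to its normal valence:
  8 × C: 2 H each → 16
  2 × C: 1 H each → 2
  Total hydrogens = 18.

18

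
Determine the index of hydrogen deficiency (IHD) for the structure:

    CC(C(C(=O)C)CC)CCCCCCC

1

Molecular formula from the SMILES: C14H28O.
DoU = (2C + 2 + N − H − X)/2 = (2·14 + 2 + 0 − 28 − 0)/2 = 2/2 = 1.
(Structurally: 0 ring(s) + 1 π bond(s) = 1.)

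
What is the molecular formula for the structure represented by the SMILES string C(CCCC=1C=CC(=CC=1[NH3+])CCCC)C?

C15H26N+

Heavy atoms from the SMILES: 15 C, 1 N.
Implicit hydrogens by atom environment:
  7 × C: 2 H each → 14
  3 × C (aromatic): 1 H each → 3
  3 × C (aromatic): no H
  2 × C: 3 H each → 6
  1 × N (charge +1): 3 H
  Total hydrogens = 26.
Net charge +1.
Molecular formula: C15H26N+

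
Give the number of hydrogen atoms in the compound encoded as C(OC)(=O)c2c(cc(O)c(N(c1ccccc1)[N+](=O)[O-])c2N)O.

13

Hydrogens are implicit in SMILES; fill each atom to its normal valence:
  6 × C (aromatic): 1 H each → 6
  6 × C (aromatic): no H
  3 × O: no H
  2 × O: 1 H each → 2
  1 × C: 3 H
  1 × C: no H
  1 × N: 2 H
  1 × N: no H
  1 × N (charge +1): no H
  1 × O (charge -1): no H
  Total hydrogens = 13.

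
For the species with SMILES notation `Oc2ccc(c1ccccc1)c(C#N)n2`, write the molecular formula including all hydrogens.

Heavy atoms from the SMILES: 12 C, 2 N, 1 O.
Implicit hydrogens by atom environment:
  7 × C (aromatic): 1 H each → 7
  4 × C (aromatic): no H
  1 × C: no H
  1 × N (aromatic): no H
  1 × N: no H
  1 × O: 1 H
  Total hydrogens = 8.
Molecular formula: C12H8N2O

C12H8N2O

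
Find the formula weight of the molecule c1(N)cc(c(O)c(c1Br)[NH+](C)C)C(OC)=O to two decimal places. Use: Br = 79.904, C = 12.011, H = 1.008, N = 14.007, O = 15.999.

Molecular formula: C10H14BrN2O3+.
M = 1×79.904 + 10×12.011 + 14×1.008 + 2×14.007 + 3×15.999 = 290.14 g/mol.

290.14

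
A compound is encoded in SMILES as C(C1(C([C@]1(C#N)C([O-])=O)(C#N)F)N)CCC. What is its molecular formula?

C10H11FN3O2-

Heavy atoms from the SMILES: 10 C, 1 F, 3 N, 2 O.
Implicit hydrogens by atom environment:
  6 × C: no H
  3 × C: 2 H each → 6
  2 × N: no H
  1 × C: 3 H
  1 × F: no H
  1 × N: 2 H
  1 × O: no H
  1 × O (charge -1): no H
  Total hydrogens = 11.
Net charge -1.
Molecular formula: C10H11FN3O2-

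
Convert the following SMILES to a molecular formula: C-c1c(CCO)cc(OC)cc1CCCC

Heavy atoms from the SMILES: 14 C, 2 O.
Implicit hydrogens by atom environment:
  5 × C: 2 H each → 10
  4 × C (aromatic): no H
  3 × C: 3 H each → 9
  2 × C (aromatic): 1 H each → 2
  1 × O: 1 H
  1 × O: no H
  Total hydrogens = 22.
Molecular formula: C14H22O2

C14H22O2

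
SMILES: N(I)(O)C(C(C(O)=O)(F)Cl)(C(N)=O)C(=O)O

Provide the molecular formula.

C5H5ClFIN2O6

Heavy atoms from the SMILES: 5 C, 1 Cl, 1 F, 1 I, 2 N, 6 O.
Implicit hydrogens by atom environment:
  5 × C: no H
  3 × O: 1 H each → 3
  3 × O: no H
  1 × Cl: no H
  1 × F: no H
  1 × I: no H
  1 × N: 2 H
  1 × N: no H
  Total hydrogens = 5.
Molecular formula: C5H5ClFIN2O6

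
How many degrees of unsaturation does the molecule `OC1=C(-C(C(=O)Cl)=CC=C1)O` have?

5

Molecular formula from the SMILES: C7H5ClO3.
DoU = (2C + 2 + N − H − X)/2 = (2·7 + 2 + 0 − 5 − 1)/2 = 10/2 = 5.
(Structurally: 1 ring(s) + 4 π bond(s) = 5.)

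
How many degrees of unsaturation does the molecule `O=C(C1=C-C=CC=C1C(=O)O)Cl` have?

Molecular formula from the SMILES: C8H5ClO3.
DoU = (2C + 2 + N − H − X)/2 = (2·8 + 2 + 0 − 5 − 1)/2 = 12/2 = 6.
(Structurally: 1 ring(s) + 5 π bond(s) = 6.)

6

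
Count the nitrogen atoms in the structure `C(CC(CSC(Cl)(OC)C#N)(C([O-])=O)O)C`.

1

The symbol for nitrogen appears 1 time in the SMILES.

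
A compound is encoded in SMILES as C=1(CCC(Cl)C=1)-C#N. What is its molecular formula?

C6H6ClN

Heavy atoms from the SMILES: 6 C, 1 Cl, 1 N.
Implicit hydrogens by atom environment:
  2 × C: 2 H each → 4
  2 × C: 1 H each → 2
  2 × C: no H
  1 × Cl: no H
  1 × N: no H
  Total hydrogens = 6.
Molecular formula: C6H6ClN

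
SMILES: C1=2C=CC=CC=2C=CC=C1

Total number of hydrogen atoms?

Hydrogens are implicit in SMILES; fill each atom to its normal valence:
  8 × C (aromatic): 1 H each → 8
  2 × C (aromatic): no H
  Total hydrogens = 8.

8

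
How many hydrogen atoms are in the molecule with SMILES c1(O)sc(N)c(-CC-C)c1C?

Hydrogens are implicit in SMILES; fill each atom to its normal valence:
  4 × C (aromatic): no H
  2 × C: 3 H each → 6
  2 × C: 2 H each → 4
  1 × N: 2 H
  1 × O: 1 H
  1 × S (aromatic): no H
  Total hydrogens = 13.

13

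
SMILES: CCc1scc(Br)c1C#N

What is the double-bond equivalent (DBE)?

5

Molecular formula from the SMILES: C7H6BrNS.
DoU = (2C + 2 + N − H − X)/2 = (2·7 + 2 + 1 − 6 − 1)/2 = 10/2 = 5.
(Structurally: 1 ring(s) + 4 π bond(s) = 5.)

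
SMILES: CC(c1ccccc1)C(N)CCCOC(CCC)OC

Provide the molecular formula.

Heavy atoms from the SMILES: 17 C, 1 N, 2 O.
Implicit hydrogens by atom environment:
  5 × C: 2 H each → 10
  5 × C (aromatic): 1 H each → 5
  3 × C: 3 H each → 9
  3 × C: 1 H each → 3
  2 × O: no H
  1 × C (aromatic): no H
  1 × N: 2 H
  Total hydrogens = 29.
Molecular formula: C17H29NO2

C17H29NO2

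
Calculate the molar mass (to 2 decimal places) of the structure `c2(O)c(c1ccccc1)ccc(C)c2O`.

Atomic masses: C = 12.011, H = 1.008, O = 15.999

Molecular formula: C13H12O2.
M = 13×12.011 + 12×1.008 + 2×15.999 = 200.24 g/mol.

200.24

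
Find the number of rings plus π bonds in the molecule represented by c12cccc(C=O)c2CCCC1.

Molecular formula from the SMILES: C11H12O.
DoU = (2C + 2 + N − H − X)/2 = (2·11 + 2 + 0 − 12 − 0)/2 = 12/2 = 6.
(Structurally: 2 ring(s) + 4 π bond(s) = 6.)

6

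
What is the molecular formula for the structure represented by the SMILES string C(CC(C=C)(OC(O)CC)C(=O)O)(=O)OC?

C10H16O6

Heavy atoms from the SMILES: 10 C, 6 O.
Implicit hydrogens by atom environment:
  4 × O: no H
  3 × C: 2 H each → 6
  3 × C: no H
  2 × C: 3 H each → 6
  2 × C: 1 H each → 2
  2 × O: 1 H each → 2
  Total hydrogens = 16.
Molecular formula: C10H16O6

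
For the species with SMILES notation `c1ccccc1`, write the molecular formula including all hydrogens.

C6H6

Heavy atoms from the SMILES: 6 C.
Implicit hydrogens by atom environment:
  6 × C (aromatic): 1 H each → 6
  Total hydrogens = 6.
Molecular formula: C6H6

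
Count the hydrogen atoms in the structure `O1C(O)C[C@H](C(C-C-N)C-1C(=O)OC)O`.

17

Hydrogens are implicit in SMILES; fill each atom to its normal valence:
  4 × C: 1 H each → 4
  3 × C: 2 H each → 6
  3 × O: no H
  2 × O: 1 H each → 2
  1 × C: 3 H
  1 × C: no H
  1 × N: 2 H
  Total hydrogens = 17.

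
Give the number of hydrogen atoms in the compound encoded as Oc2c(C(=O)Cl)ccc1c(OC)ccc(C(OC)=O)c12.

11

Hydrogens are implicit in SMILES; fill each atom to its normal valence:
  6 × C (aromatic): no H
  4 × C (aromatic): 1 H each → 4
  4 × O: no H
  2 × C: 3 H each → 6
  2 × C: no H
  1 × Cl: no H
  1 × O: 1 H
  Total hydrogens = 11.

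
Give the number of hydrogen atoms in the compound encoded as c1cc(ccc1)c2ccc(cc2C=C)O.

12

Hydrogens are implicit in SMILES; fill each atom to its normal valence:
  8 × C (aromatic): 1 H each → 8
  4 × C (aromatic): no H
  1 × C: 2 H
  1 × C: 1 H
  1 × O: 1 H
  Total hydrogens = 12.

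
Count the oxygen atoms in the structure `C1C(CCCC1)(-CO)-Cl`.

1

The symbol for oxygen appears 1 time in the SMILES.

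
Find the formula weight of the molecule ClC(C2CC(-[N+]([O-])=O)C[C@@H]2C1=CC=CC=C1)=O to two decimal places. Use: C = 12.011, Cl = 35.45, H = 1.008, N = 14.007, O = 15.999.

Molecular formula: C12H12ClNO3.
M = 12×12.011 + 1×35.45 + 12×1.008 + 1×14.007 + 3×15.999 = 253.68 g/mol.

253.68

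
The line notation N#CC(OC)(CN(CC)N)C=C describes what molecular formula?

Heavy atoms from the SMILES: 8 C, 3 N, 1 O.
Implicit hydrogens by atom environment:
  3 × C: 2 H each → 6
  2 × C: 3 H each → 6
  2 × C: no H
  2 × N: no H
  1 × C: 1 H
  1 × N: 2 H
  1 × O: no H
  Total hydrogens = 15.
Molecular formula: C8H15N3O

C8H15N3O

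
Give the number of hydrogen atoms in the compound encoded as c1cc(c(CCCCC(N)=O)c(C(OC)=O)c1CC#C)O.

Hydrogens are implicit in SMILES; fill each atom to its normal valence:
  5 × C: 2 H each → 10
  4 × C (aromatic): no H
  3 × C: no H
  3 × O: no H
  2 × C (aromatic): 1 H each → 2
  1 × C: 3 H
  1 × C: 1 H
  1 × N: 2 H
  1 × O: 1 H
  Total hydrogens = 19.

19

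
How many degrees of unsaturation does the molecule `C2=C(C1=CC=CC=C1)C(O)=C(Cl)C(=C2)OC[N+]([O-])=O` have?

Molecular formula from the SMILES: C13H10ClNO4.
DoU = (2C + 2 + N − H − X)/2 = (2·13 + 2 + 1 − 10 − 1)/2 = 18/2 = 9.
(Structurally: 2 ring(s) + 7 π bond(s) = 9.)

9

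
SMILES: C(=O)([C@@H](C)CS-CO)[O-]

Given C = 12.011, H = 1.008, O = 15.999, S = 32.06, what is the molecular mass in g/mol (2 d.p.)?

149.18

Molecular formula: C5H9O3S-.
M = 5×12.011 + 9×1.008 + 3×15.999 + 1×32.06 = 149.18 g/mol.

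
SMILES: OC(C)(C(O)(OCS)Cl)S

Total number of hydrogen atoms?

Hydrogens are implicit in SMILES; fill each atom to its normal valence:
  2 × C: no H
  2 × O: 1 H each → 2
  2 × S: 1 H each → 2
  1 × C: 3 H
  1 × C: 2 H
  1 × Cl: no H
  1 × O: no H
  Total hydrogens = 9.

9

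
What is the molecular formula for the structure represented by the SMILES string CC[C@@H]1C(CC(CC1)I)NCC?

Heavy atoms from the SMILES: 10 C, 1 I, 1 N.
Implicit hydrogens by atom environment:
  5 × C: 2 H each → 10
  3 × C: 1 H each → 3
  2 × C: 3 H each → 6
  1 × I: no H
  1 × N: 1 H
  Total hydrogens = 20.
Molecular formula: C10H20IN

C10H20IN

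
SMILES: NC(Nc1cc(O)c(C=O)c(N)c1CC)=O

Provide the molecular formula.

Heavy atoms from the SMILES: 10 C, 3 N, 3 O.
Implicit hydrogens by atom environment:
  5 × C (aromatic): no H
  2 × N: 2 H each → 4
  2 × O: no H
  1 × C: 3 H
  1 × C: 2 H
  1 × C (aromatic): 1 H
  1 × C: 1 H
  1 × C: no H
  1 × N: 1 H
  1 × O: 1 H
  Total hydrogens = 13.
Molecular formula: C10H13N3O3

C10H13N3O3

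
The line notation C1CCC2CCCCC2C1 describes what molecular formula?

Heavy atoms from the SMILES: 10 C.
Implicit hydrogens by atom environment:
  8 × C: 2 H each → 16
  2 × C: 1 H each → 2
  Total hydrogens = 18.
Molecular formula: C10H18

C10H18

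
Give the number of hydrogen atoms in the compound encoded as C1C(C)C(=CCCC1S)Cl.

13

Hydrogens are implicit in SMILES; fill each atom to its normal valence:
  3 × C: 2 H each → 6
  3 × C: 1 H each → 3
  1 × C: 3 H
  1 × C: no H
  1 × Cl: no H
  1 × S: 1 H
  Total hydrogens = 13.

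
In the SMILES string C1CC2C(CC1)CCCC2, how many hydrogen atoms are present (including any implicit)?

18

Hydrogens are implicit in SMILES; fill each atom to its normal valence:
  8 × C: 2 H each → 16
  2 × C: 1 H each → 2
  Total hydrogens = 18.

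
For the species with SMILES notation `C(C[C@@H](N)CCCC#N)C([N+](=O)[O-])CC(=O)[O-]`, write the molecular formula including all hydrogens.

Heavy atoms from the SMILES: 10 C, 3 N, 4 O.
Implicit hydrogens by atom environment:
  6 × C: 2 H each → 12
  2 × C: 1 H each → 2
  2 × C: no H
  2 × O: no H
  2 × O (charge -1): no H
  1 × N: 2 H
  1 × N (charge +1): no H
  1 × N: no H
  Total hydrogens = 16.
Net charge -1.
Molecular formula: C10H16N3O4-

C10H16N3O4-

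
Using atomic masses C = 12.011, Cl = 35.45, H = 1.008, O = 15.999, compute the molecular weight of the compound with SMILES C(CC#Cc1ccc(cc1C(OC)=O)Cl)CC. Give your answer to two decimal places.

Molecular formula: C14H15ClO2.
M = 14×12.011 + 1×35.45 + 15×1.008 + 2×15.999 = 250.72 g/mol.

250.72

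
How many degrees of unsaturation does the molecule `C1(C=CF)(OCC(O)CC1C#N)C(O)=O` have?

5

Molecular formula from the SMILES: C9H10FNO4.
DoU = (2C + 2 + N − H − X)/2 = (2·9 + 2 + 1 − 10 − 1)/2 = 10/2 = 5.
(Structurally: 1 ring(s) + 4 π bond(s) = 5.)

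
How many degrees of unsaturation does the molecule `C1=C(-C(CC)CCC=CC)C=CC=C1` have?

Molecular formula from the SMILES: C14H20.
DoU = (2C + 2 + N − H − X)/2 = (2·14 + 2 + 0 − 20 − 0)/2 = 10/2 = 5.
(Structurally: 1 ring(s) + 4 π bond(s) = 5.)

5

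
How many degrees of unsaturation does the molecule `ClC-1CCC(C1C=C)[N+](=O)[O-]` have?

Molecular formula from the SMILES: C7H10ClNO2.
DoU = (2C + 2 + N − H − X)/2 = (2·7 + 2 + 1 − 10 − 1)/2 = 6/2 = 3.
(Structurally: 1 ring(s) + 2 π bond(s) = 3.)

3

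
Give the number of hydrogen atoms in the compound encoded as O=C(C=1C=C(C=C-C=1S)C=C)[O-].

7

Hydrogens are implicit in SMILES; fill each atom to its normal valence:
  3 × C (aromatic): 1 H each → 3
  3 × C (aromatic): no H
  1 × C: 2 H
  1 × C: 1 H
  1 × C: no H
  1 × O: no H
  1 × O (charge -1): no H
  1 × S: 1 H
  Total hydrogens = 7.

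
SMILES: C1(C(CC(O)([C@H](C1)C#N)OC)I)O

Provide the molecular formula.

C8H12INO3

Heavy atoms from the SMILES: 8 C, 1 I, 1 N, 3 O.
Implicit hydrogens by atom environment:
  3 × C: 1 H each → 3
  2 × C: 2 H each → 4
  2 × C: no H
  2 × O: 1 H each → 2
  1 × C: 3 H
  1 × I: no H
  1 × N: no H
  1 × O: no H
  Total hydrogens = 12.
Molecular formula: C8H12INO3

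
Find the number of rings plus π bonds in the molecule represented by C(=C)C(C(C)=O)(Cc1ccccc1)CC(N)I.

6

Molecular formula from the SMILES: C14H18INO.
DoU = (2C + 2 + N − H − X)/2 = (2·14 + 2 + 1 − 18 − 1)/2 = 12/2 = 6.
(Structurally: 1 ring(s) + 5 π bond(s) = 6.)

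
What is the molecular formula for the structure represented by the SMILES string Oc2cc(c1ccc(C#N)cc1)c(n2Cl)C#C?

C13H7ClN2O

Heavy atoms from the SMILES: 13 C, 1 Cl, 2 N, 1 O.
Implicit hydrogens by atom environment:
  5 × C (aromatic): 1 H each → 5
  5 × C (aromatic): no H
  2 × C: no H
  1 × C: 1 H
  1 × Cl: no H
  1 × N (aromatic): no H
  1 × N: no H
  1 × O: 1 H
  Total hydrogens = 7.
Molecular formula: C13H7ClN2O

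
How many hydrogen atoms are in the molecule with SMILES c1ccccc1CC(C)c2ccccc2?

16

Hydrogens are implicit in SMILES; fill each atom to its normal valence:
  10 × C (aromatic): 1 H each → 10
  2 × C (aromatic): no H
  1 × C: 3 H
  1 × C: 2 H
  1 × C: 1 H
  Total hydrogens = 16.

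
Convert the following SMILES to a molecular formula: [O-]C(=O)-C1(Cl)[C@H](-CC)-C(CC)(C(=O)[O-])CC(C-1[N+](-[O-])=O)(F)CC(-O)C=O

Heavy atoms from the SMILES: 15 C, 1 Cl, 1 F, 1 N, 8 O.
Implicit hydrogens by atom environment:
  5 × C: no H
  4 × C: 2 H each → 8
  4 × C: 1 H each → 4
  4 × O: no H
  3 × O (charge -1): no H
  2 × C: 3 H each → 6
  1 × Cl: no H
  1 × F: no H
  1 × N (charge +1): no H
  1 × O: 1 H
  Total hydrogens = 19.
Net charge -2.
Molecular formula: [C15H19ClFNO8]2-

[C15H19ClFNO8]2-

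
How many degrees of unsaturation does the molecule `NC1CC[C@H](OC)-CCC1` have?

Molecular formula from the SMILES: C8H17NO.
DoU = (2C + 2 + N − H − X)/2 = (2·8 + 2 + 1 − 17 − 0)/2 = 2/2 = 1.
(Structurally: 1 ring(s) + 0 π bond(s) = 1.)

1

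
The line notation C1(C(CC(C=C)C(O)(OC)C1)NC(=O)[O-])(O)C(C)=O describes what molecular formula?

Heavy atoms from the SMILES: 12 C, 1 N, 6 O.
Implicit hydrogens by atom environment:
  4 × C: no H
  3 × C: 2 H each → 6
  3 × C: 1 H each → 3
  3 × O: no H
  2 × C: 3 H each → 6
  2 × O: 1 H each → 2
  1 × N: 1 H
  1 × O (charge -1): no H
  Total hydrogens = 18.
Net charge -1.
Molecular formula: C12H18NO6-

C12H18NO6-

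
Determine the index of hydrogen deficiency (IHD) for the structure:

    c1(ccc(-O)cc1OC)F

4

Molecular formula from the SMILES: C7H7FO2.
DoU = (2C + 2 + N − H − X)/2 = (2·7 + 2 + 0 − 7 − 1)/2 = 8/2 = 4.
(Structurally: 1 ring(s) + 3 π bond(s) = 4.)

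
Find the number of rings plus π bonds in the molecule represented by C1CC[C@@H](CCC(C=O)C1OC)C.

Molecular formula from the SMILES: C11H20O2.
DoU = (2C + 2 + N − H − X)/2 = (2·11 + 2 + 0 − 20 − 0)/2 = 4/2 = 2.
(Structurally: 1 ring(s) + 1 π bond(s) = 2.)

2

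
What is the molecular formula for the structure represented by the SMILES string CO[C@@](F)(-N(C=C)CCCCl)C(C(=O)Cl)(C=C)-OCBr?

C12H17BrCl2FNO3

Heavy atoms from the SMILES: 1 Br, 12 C, 2 Cl, 1 F, 1 N, 3 O.
Implicit hydrogens by atom environment:
  6 × C: 2 H each → 12
  3 × C: no H
  3 × O: no H
  2 × C: 1 H each → 2
  2 × Cl: no H
  1 × Br: no H
  1 × C: 3 H
  1 × F: no H
  1 × N: no H
  Total hydrogens = 17.
Molecular formula: C12H17BrCl2FNO3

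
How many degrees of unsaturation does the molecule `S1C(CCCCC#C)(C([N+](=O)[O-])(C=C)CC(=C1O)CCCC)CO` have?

6

Molecular formula from the SMILES: C18H27NO4S.
DoU = (2C + 2 + N − H − X)/2 = (2·18 + 2 + 1 − 27 − 0)/2 = 12/2 = 6.
(Structurally: 1 ring(s) + 5 π bond(s) = 6.)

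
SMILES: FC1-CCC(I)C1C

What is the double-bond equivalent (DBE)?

Molecular formula from the SMILES: C6H10FI.
DoU = (2C + 2 + N − H − X)/2 = (2·6 + 2 + 0 − 10 − 2)/2 = 2/2 = 1.
(Structurally: 1 ring(s) + 0 π bond(s) = 1.)

1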